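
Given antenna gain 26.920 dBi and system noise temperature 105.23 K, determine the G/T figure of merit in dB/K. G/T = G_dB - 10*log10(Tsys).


G/T = 26.920 - 10*log10(105.23) = 26.920 - 20.22140 = 6.699 dB/K

6.699 dB/K


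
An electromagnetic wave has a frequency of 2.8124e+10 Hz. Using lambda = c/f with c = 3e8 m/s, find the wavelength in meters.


lambda = c / f = 3.0000e+08 / 2.8124e+10 = 0.01067 m

0.01067 m


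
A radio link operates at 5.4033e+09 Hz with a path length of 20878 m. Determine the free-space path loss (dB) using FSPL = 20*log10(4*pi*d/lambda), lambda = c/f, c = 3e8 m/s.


lambda = c / f = 3.0000e+08 / 5.4033e+09 = 0.05552163 m
FSPL = 20 * log10(4*pi*20878/0.05552163) = 133.5 dB

133.5 dB


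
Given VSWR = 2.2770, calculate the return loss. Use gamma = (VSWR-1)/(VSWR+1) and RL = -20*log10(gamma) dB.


gamma = (2.2770 - 1) / (2.2770 + 1) = 0.3896857
RL = -20 * log10(0.3896857) = 8.186 dB

8.186 dB


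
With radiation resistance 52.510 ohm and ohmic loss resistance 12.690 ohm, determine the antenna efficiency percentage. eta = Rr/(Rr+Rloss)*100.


eta = 52.510 / (52.510 + 12.690) * 100 = 80.54%

80.54%


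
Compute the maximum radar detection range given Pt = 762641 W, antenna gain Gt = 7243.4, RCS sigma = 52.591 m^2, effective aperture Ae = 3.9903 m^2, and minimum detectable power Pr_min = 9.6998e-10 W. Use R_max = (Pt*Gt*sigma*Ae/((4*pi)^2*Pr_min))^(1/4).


R^4 = 762641*7243.4*52.591*3.9903 / ((4*pi)^2 * 9.6998e-10) = 7.568278e+18
R_max = 7.568278e+18^0.25 = 52450 m

52450 m


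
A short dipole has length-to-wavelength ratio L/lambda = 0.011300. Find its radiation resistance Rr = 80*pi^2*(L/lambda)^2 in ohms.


Rr = 80 * pi^2 * (0.011300)^2 = 80 * 9.869604 * 1.276900e-04 = 0.1008 ohm

0.1008 ohm


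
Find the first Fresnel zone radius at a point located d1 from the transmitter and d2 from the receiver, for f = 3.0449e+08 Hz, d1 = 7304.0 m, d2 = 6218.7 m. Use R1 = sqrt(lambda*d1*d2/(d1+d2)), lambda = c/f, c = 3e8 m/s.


lambda = c / f = 3.0000e+08 / 3.0449e+08 = 0.9852540 m
R1 = sqrt(0.9852540 * 7304.0 * 6218.7 / (7304.0 + 6218.7)) = 57.53 m

57.53 m


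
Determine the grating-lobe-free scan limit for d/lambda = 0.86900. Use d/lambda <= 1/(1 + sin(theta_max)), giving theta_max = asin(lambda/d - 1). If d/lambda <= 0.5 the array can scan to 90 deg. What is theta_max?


lambda/d - 1 = 1/0.86900 - 1 = 0.1507480
theta_max = asin(0.1507480) = 8.670 deg

8.670 deg


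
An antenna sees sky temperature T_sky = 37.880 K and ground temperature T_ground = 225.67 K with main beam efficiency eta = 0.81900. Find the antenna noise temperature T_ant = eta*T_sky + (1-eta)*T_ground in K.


T_ant = 0.81900 * 37.880 + (1 - 0.81900) * 225.67 = 71.87 K

71.87 K


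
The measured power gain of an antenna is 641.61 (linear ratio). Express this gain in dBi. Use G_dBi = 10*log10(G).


G_dBi = 10 * log10(641.61) = 28.07 dBi

28.07 dBi


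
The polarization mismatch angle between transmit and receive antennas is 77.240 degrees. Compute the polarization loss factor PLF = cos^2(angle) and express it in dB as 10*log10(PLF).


PLF_linear = cos^2(77.240 deg) = 0.04878252
PLF_dB = 10 * log10(0.04878252) = -13.12 dB

-13.12 dB


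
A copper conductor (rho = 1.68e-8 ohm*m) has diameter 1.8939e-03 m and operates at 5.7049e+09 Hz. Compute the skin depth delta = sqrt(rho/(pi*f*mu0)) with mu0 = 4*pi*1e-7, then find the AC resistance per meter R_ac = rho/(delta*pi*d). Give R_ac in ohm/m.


delta = sqrt(1.68e-8 / (pi * 5.7049e+09 * 4*pi*1e-7)) = 8.636758e-07 m
R_ac = 1.68e-8 / (8.636758e-07 * pi * 1.8939e-03) = 3.269 ohm/m

3.269 ohm/m


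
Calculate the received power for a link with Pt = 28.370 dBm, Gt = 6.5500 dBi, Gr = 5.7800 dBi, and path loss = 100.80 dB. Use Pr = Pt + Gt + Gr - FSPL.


Pr = 28.370 + 6.5500 + 5.7800 - 100.80 = -60.10 dBm

-60.10 dBm


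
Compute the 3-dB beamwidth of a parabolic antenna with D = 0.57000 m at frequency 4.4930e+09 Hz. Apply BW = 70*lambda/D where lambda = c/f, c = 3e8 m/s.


lambda = c / f = 3.0000e+08 / 4.4930e+09 = 0.06677053 m
BW = 70 * 0.06677053 / 0.57000 = 8.200 deg

8.200 deg


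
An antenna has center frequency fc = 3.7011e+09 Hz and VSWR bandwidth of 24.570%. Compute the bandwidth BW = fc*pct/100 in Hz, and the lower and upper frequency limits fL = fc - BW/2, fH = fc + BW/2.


BW = 3.7011e+09 * 24.570/100 = 9.093603e+08 Hz
fL = 3.7011e+09 - 9.093603e+08/2 = 3.246e+09 Hz
fH = 3.7011e+09 + 9.093603e+08/2 = 4.156e+09 Hz

BW=9.094e+08 Hz, fL=3.246e+09 Hz, fH=4.156e+09 Hz


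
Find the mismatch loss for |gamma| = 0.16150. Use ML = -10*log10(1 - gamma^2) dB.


ML = -10 * log10(1 - 0.16150^2) = -10 * log10(0.97391775) = 0.1148 dB

0.1148 dB


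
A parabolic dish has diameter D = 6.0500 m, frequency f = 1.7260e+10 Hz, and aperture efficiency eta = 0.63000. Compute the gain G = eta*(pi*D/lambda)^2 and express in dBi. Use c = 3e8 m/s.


lambda = c / f = 3.0000e+08 / 1.7260e+10 = 0.01738123 m
G_linear = 0.63000 * (pi * 6.0500 / 0.01738123)^2 = 753338.3
G_dBi = 10 * log10(753338.3) = 58.77 dBi

58.77 dBi


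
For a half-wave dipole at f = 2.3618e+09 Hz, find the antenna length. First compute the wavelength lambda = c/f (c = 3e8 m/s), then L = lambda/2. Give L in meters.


lambda = c / f = 3.0000e+08 / 2.3618e+09 = 0.1270218 m
L = lambda / 2 = 0.1270218 / 2 = 0.06351 m

0.06351 m


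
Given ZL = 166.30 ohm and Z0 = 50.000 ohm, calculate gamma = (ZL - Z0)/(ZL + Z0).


gamma = (166.30 - 50.000) / (166.30 + 50.000) = 0.5377

0.5377


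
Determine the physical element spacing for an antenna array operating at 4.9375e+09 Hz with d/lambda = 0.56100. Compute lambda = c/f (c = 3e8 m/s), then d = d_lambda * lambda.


lambda = c / f = 3.0000e+08 / 4.9375e+09 = 0.06075949 m
d = 0.56100 * 0.06075949 = 0.03409 m

0.03409 m


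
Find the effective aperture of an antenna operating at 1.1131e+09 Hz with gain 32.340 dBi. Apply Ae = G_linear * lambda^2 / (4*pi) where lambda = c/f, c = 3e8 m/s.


lambda = c / f = 3.0000e+08 / 1.1131e+09 = 0.2695176 m
G_linear = 10^(32.340/10) = 1713.957
Ae = G_linear * lambda^2 / (4*pi) = 1713.957 * 0.2695176^2 / (4*pi) = 9.908 m^2

9.908 m^2


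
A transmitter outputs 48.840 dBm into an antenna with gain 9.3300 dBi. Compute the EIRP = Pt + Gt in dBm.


EIRP = Pt + Gt = 48.840 + 9.3300 = 58.17 dBm

58.17 dBm


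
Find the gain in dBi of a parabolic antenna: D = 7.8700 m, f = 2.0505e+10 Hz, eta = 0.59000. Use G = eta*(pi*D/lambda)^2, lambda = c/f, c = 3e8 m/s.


lambda = c / f = 3.0000e+08 / 2.0505e+10 = 0.01463058 m
G_linear = 0.59000 * (pi * 7.8700 / 0.01463058)^2 = 1.684916e+06
G_dBi = 10 * log10(1.684916e+06) = 62.27 dBi

62.27 dBi


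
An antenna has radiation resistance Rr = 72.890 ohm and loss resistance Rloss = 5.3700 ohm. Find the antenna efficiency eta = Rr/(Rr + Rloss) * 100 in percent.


eta = 72.890 / (72.890 + 5.3700) * 100 = 93.14%

93.14%


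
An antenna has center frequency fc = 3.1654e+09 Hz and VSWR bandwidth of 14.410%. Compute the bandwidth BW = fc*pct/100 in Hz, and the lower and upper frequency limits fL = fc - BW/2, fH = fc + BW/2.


BW = 3.1654e+09 * 14.410/100 = 4.561341e+08 Hz
fL = 3.1654e+09 - 4.561341e+08/2 = 2.937e+09 Hz
fH = 3.1654e+09 + 4.561341e+08/2 = 3.393e+09 Hz

BW=4.561e+08 Hz, fL=2.937e+09 Hz, fH=3.393e+09 Hz


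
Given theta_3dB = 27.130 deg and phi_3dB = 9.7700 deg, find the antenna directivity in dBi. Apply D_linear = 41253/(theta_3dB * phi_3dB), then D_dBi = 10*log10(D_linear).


D_linear = 41253 / (27.130 * 9.7700) = 155.6364
D_dBi = 10 * log10(155.6364) = 21.92 dBi

21.92 dBi


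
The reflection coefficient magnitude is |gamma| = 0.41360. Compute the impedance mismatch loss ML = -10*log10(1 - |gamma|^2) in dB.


ML = -10 * log10(1 - 0.41360^2) = -10 * log10(0.82893504) = 0.8148 dB

0.8148 dB


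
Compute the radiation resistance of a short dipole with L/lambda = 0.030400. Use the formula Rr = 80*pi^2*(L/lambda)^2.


Rr = 80 * pi^2 * (0.030400)^2 = 80 * 9.869604 * 9.241600e-04 = 0.7297 ohm

0.7297 ohm


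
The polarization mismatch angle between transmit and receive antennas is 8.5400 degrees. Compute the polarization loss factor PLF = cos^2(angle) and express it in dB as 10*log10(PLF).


PLF_linear = cos^2(8.5400 deg) = 0.9779478
PLF_dB = 10 * log10(0.9779478) = -0.09684 dB

-0.09684 dB


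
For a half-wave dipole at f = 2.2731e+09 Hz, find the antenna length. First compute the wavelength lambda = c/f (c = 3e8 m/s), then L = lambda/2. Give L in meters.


lambda = c / f = 3.0000e+08 / 2.2731e+09 = 0.1319784 m
L = lambda / 2 = 0.1319784 / 2 = 0.06599 m

0.06599 m


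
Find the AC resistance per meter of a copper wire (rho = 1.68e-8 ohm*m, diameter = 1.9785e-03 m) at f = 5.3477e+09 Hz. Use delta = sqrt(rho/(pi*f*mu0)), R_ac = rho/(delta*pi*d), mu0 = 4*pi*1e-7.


delta = sqrt(1.68e-8 / (pi * 5.3477e+09 * 4*pi*1e-7)) = 8.920542e-07 m
R_ac = 1.68e-8 / (8.920542e-07 * pi * 1.9785e-03) = 3.030 ohm/m

3.030 ohm/m


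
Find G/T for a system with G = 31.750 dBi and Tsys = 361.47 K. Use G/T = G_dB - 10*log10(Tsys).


G/T = 31.750 - 10*log10(361.47) = 31.750 - 25.58072 = 6.169 dB/K

6.169 dB/K


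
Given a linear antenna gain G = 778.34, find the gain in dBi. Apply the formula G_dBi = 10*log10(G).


G_dBi = 10 * log10(778.34) = 28.91 dBi

28.91 dBi


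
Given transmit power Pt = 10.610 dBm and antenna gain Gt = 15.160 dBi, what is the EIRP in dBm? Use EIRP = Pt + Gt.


EIRP = Pt + Gt = 10.610 + 15.160 = 25.77 dBm

25.77 dBm


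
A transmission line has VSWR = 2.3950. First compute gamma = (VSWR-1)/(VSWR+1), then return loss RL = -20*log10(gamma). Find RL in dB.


gamma = (2.3950 - 1) / (2.3950 + 1) = 0.4108984
RL = -20 * log10(0.4108984) = 7.725 dB

7.725 dB


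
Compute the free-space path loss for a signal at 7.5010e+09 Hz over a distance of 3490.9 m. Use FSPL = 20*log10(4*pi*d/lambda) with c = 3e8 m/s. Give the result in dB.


lambda = c / f = 3.0000e+08 / 7.5010e+09 = 0.03999467 m
FSPL = 20 * log10(4*pi*3490.9/0.03999467) = 120.8 dB

120.8 dB


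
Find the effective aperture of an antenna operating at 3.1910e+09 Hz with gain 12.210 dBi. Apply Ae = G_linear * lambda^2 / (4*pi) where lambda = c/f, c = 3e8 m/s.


lambda = c / f = 3.0000e+08 / 3.1910e+09 = 0.09401442 m
G_linear = 10^(12.210/10) = 16.63413
Ae = G_linear * lambda^2 / (4*pi) = 16.63413 * 0.09401442^2 / (4*pi) = 0.01170 m^2

0.01170 m^2


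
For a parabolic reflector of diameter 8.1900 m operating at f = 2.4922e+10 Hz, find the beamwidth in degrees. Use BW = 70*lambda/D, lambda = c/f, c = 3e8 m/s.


lambda = c / f = 3.0000e+08 / 2.4922e+10 = 0.01203756 m
BW = 70 * 0.01203756 / 8.1900 = 0.1029 deg

0.1029 deg


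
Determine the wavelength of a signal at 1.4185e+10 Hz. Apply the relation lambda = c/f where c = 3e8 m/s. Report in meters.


lambda = c / f = 3.0000e+08 / 1.4185e+10 = 0.02115 m

0.02115 m


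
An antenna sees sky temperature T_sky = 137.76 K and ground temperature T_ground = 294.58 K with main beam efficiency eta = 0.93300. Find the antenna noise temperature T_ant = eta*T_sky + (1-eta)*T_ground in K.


T_ant = 0.93300 * 137.76 + (1 - 0.93300) * 294.58 = 148.3 K

148.3 K


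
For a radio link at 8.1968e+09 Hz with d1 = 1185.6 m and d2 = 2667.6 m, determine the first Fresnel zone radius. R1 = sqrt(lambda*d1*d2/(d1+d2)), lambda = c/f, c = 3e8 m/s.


lambda = c / f = 3.0000e+08 / 8.1968e+09 = 0.03659965 m
R1 = sqrt(0.03659965 * 1185.6 * 2667.6 / (1185.6 + 2667.6)) = 5.481 m

5.481 m


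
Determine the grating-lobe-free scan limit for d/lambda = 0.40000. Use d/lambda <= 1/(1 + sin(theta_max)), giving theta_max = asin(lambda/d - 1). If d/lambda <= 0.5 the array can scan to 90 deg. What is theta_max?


lambda/d - 1 = 1/0.40000 - 1 = 1.500000 >= 1
d/lambda <= 0.5, so the array can scan to endfire without grating lobes: theta_max = 90 deg

90 deg


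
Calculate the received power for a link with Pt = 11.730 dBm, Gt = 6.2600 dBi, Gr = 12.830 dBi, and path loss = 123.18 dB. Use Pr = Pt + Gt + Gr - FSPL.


Pr = 11.730 + 6.2600 + 12.830 - 123.18 = -92.36 dBm

-92.36 dBm


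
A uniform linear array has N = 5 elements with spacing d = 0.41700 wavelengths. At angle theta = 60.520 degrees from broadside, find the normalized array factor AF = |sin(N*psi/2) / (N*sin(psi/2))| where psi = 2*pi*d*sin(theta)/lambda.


psi = 2*pi*0.41700*sin(60.520 deg) = 2.280859 rad
AF = |sin(5*2.280859/2) / (5*sin(2.280859/2))| = 0.1208

0.1208


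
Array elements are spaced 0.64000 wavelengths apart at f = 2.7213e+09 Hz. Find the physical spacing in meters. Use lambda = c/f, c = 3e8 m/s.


lambda = c / f = 3.0000e+08 / 2.7213e+09 = 0.1102414 m
d = 0.64000 * 0.1102414 = 0.07055 m

0.07055 m


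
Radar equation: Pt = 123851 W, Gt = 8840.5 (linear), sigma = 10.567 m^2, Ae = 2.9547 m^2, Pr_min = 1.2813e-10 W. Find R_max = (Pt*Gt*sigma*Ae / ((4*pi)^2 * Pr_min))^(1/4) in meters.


R^4 = 123851*8840.5*10.567*2.9547 / ((4*pi)^2 * 1.2813e-10) = 1.689549e+18
R_max = 1.689549e+18^0.25 = 36053 m

36053 m


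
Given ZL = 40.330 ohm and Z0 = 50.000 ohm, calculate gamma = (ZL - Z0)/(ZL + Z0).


gamma = (40.330 - 50.000) / (40.330 + 50.000) = -0.1071

-0.1071


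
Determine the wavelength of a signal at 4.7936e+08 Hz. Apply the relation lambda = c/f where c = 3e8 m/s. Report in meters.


lambda = c / f = 3.0000e+08 / 4.7936e+08 = 0.6258 m

0.6258 m


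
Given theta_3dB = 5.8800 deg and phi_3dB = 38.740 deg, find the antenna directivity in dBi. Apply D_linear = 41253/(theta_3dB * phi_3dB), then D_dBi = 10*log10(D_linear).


D_linear = 41253 / (5.8800 * 38.740) = 181.1001
D_dBi = 10 * log10(181.1001) = 22.58 dBi

22.58 dBi


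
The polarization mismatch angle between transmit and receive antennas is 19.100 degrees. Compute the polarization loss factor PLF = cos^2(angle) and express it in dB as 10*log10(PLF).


PLF_linear = cos^2(19.100 deg) = 0.8929284
PLF_dB = 10 * log10(0.8929284) = -0.4918 dB

-0.4918 dB


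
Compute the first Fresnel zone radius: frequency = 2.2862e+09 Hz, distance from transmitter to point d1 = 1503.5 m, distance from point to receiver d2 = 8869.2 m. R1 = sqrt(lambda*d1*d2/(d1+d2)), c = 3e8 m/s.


lambda = c / f = 3.0000e+08 / 2.2862e+09 = 0.1312221 m
R1 = sqrt(0.1312221 * 1503.5 * 8869.2 / (1503.5 + 8869.2)) = 12.99 m

12.99 m


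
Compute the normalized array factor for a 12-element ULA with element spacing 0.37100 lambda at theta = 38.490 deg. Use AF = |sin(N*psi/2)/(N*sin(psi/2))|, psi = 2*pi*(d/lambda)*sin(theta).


psi = 2*pi*0.37100*sin(38.490 deg) = 1.450802 rad
AF = |sin(12*1.450802/2) / (12*sin(1.450802/2))| = 0.08282

0.08282


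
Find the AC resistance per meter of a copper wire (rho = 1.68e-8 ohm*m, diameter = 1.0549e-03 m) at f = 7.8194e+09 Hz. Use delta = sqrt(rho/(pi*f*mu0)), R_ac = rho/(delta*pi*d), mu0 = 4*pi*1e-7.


delta = sqrt(1.68e-8 / (pi * 7.8194e+09 * 4*pi*1e-7)) = 7.377141e-07 m
R_ac = 1.68e-8 / (7.377141e-07 * pi * 1.0549e-03) = 6.872 ohm/m

6.872 ohm/m


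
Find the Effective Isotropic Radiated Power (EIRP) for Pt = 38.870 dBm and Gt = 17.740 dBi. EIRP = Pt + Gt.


EIRP = Pt + Gt = 38.870 + 17.740 = 56.61 dBm

56.61 dBm


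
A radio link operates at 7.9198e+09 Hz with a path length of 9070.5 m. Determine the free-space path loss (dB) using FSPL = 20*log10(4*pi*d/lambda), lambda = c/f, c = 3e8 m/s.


lambda = c / f = 3.0000e+08 / 7.9198e+09 = 0.03787974 m
FSPL = 20 * log10(4*pi*9070.5/0.03787974) = 129.6 dB

129.6 dB


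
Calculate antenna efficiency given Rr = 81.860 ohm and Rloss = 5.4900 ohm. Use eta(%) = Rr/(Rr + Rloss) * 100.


eta = 81.860 / (81.860 + 5.4900) * 100 = 93.71%

93.71%


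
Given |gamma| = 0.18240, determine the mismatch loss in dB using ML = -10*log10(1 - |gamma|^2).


ML = -10 * log10(1 - 0.18240^2) = -10 * log10(0.96673024) = 0.1469 dB

0.1469 dB


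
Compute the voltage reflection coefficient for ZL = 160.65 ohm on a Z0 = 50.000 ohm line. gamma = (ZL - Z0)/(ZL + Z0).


gamma = (160.65 - 50.000) / (160.65 + 50.000) = 0.5253

0.5253


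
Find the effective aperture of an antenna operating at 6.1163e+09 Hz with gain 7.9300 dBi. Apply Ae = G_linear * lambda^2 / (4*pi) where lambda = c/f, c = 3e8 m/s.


lambda = c / f = 3.0000e+08 / 6.1163e+09 = 0.04904926 m
G_linear = 10^(7.9300/10) = 6.208690
Ae = G_linear * lambda^2 / (4*pi) = 6.208690 * 0.04904926^2 / (4*pi) = 1.189e-03 m^2

1.189e-03 m^2


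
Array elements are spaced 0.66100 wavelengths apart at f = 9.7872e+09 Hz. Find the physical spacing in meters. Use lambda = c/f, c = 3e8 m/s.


lambda = c / f = 3.0000e+08 / 9.7872e+09 = 0.03065228 m
d = 0.66100 * 0.03065228 = 0.02026 m

0.02026 m


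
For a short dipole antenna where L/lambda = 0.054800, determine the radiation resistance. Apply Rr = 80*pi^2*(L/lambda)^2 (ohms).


Rr = 80 * pi^2 * (0.054800)^2 = 80 * 9.869604 * 3.003040e-03 = 2.371 ohm

2.371 ohm


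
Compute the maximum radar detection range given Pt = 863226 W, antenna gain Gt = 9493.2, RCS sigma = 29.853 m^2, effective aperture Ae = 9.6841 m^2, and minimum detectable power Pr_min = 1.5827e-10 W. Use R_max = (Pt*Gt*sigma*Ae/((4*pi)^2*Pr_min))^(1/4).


R^4 = 863226*9493.2*29.853*9.6841 / ((4*pi)^2 * 1.5827e-10) = 9.479077e+19
R_max = 9.479077e+19^0.25 = 98671 m

98671 m


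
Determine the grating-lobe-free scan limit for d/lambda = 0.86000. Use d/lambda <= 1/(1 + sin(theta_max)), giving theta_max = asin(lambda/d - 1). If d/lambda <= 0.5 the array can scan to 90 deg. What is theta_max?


lambda/d - 1 = 1/0.86000 - 1 = 0.1627907
theta_max = asin(0.1627907) = 9.369 deg

9.369 deg


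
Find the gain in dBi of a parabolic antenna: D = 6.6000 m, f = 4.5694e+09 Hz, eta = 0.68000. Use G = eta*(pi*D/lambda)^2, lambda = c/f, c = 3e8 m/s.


lambda = c / f = 3.0000e+08 / 4.5694e+09 = 0.06565413 m
G_linear = 0.68000 * (pi * 6.6000 / 0.06565413)^2 = 67822.29
G_dBi = 10 * log10(67822.29) = 48.31 dBi

48.31 dBi


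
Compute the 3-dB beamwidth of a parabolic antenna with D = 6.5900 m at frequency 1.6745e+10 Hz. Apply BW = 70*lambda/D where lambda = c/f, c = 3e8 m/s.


lambda = c / f = 3.0000e+08 / 1.6745e+10 = 0.01791580 m
BW = 70 * 0.01791580 / 6.5900 = 0.1903 deg

0.1903 deg


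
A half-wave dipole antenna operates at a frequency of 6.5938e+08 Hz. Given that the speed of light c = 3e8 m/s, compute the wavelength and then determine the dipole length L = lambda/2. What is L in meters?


lambda = c / f = 3.0000e+08 / 6.5938e+08 = 0.4549729 m
L = lambda / 2 = 0.4549729 / 2 = 0.2275 m

0.2275 m


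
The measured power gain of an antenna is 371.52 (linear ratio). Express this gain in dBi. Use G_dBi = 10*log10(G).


G_dBi = 10 * log10(371.52) = 25.70 dBi

25.70 dBi


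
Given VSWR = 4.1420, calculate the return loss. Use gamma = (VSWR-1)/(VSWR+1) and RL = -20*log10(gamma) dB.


gamma = (4.1420 - 1) / (4.1420 + 1) = 0.6110463
RL = -20 * log10(0.6110463) = 4.279 dB

4.279 dB


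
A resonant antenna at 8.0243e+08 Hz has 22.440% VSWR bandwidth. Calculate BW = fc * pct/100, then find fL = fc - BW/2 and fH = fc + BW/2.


BW = 8.0243e+08 * 22.440/100 = 1.800653e+08 Hz
fL = 8.0243e+08 - 1.800653e+08/2 = 7.124e+08 Hz
fH = 8.0243e+08 + 1.800653e+08/2 = 8.925e+08 Hz

BW=1.801e+08 Hz, fL=7.124e+08 Hz, fH=8.925e+08 Hz


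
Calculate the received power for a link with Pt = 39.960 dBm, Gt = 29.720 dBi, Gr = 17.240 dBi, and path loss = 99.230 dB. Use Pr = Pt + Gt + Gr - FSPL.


Pr = 39.960 + 29.720 + 17.240 - 99.230 = -12.31 dBm

-12.31 dBm


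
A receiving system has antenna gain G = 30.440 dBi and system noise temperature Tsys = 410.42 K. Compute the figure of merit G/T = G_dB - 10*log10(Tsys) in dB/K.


G/T = 30.440 - 10*log10(410.42) = 30.440 - 26.13229 = 4.308 dB/K

4.308 dB/K


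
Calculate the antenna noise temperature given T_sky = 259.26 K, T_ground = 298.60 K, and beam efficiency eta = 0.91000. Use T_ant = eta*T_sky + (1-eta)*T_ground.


T_ant = 0.91000 * 259.26 + (1 - 0.91000) * 298.60 = 262.8 K

262.8 K


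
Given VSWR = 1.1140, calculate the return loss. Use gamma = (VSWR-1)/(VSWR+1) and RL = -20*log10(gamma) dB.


gamma = (1.1140 - 1) / (1.1140 + 1) = 0.05392621
RL = -20 * log10(0.05392621) = 25.36 dB

25.36 dB


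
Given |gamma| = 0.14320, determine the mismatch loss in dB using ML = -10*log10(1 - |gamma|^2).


ML = -10 * log10(1 - 0.14320^2) = -10 * log10(0.97949376) = 0.08998 dB

0.08998 dB


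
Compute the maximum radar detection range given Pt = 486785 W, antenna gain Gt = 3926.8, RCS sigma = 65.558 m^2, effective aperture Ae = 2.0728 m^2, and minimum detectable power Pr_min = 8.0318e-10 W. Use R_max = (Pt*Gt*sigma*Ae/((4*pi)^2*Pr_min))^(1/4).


R^4 = 486785*3926.8*65.558*2.0728 / ((4*pi)^2 * 8.0318e-10) = 2.047983e+18
R_max = 2.047983e+18^0.25 = 37830 m

37830 m


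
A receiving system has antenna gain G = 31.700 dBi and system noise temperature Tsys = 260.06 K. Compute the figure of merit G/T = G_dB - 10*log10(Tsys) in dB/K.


G/T = 31.700 - 10*log10(260.06) = 31.700 - 24.15074 = 7.549 dB/K

7.549 dB/K


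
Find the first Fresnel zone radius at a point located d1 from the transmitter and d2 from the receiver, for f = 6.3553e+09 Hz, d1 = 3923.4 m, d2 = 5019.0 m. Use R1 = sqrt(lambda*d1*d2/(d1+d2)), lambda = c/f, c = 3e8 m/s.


lambda = c / f = 3.0000e+08 / 6.3553e+09 = 0.04720470 m
R1 = sqrt(0.04720470 * 3923.4 * 5019.0 / (3923.4 + 5019.0)) = 10.20 m

10.20 m


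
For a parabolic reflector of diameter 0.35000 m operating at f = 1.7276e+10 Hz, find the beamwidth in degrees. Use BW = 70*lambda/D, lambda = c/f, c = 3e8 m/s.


lambda = c / f = 3.0000e+08 / 1.7276e+10 = 0.01736513 m
BW = 70 * 0.01736513 / 0.35000 = 3.473 deg

3.473 deg


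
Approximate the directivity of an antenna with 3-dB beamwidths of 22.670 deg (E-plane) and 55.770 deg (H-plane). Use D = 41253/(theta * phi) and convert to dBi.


D_linear = 41253 / (22.670 * 55.770) = 32.62897
D_dBi = 10 * log10(32.62897) = 15.14 dBi

15.14 dBi


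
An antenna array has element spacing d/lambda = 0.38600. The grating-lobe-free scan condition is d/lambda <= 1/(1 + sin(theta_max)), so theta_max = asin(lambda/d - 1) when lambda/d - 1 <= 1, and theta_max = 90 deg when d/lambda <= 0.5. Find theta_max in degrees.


lambda/d - 1 = 1/0.38600 - 1 = 1.590674 >= 1
d/lambda <= 0.5, so the array can scan to endfire without grating lobes: theta_max = 90 deg

90 deg


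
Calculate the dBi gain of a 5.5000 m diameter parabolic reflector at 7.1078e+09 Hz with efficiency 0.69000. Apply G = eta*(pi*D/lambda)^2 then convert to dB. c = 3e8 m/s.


lambda = c / f = 3.0000e+08 / 7.1078e+09 = 0.04220715 m
G_linear = 0.69000 * (pi * 5.5000 / 0.04220715)^2 = 115638.4
G_dBi = 10 * log10(115638.4) = 50.63 dBi

50.63 dBi


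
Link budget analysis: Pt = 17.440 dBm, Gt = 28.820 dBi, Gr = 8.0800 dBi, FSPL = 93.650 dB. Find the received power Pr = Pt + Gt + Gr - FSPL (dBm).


Pr = 17.440 + 28.820 + 8.0800 - 93.650 = -39.31 dBm

-39.31 dBm


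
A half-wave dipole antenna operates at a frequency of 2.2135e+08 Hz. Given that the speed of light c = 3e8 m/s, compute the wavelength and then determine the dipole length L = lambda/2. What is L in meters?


lambda = c / f = 3.0000e+08 / 2.2135e+08 = 1.355320 m
L = lambda / 2 = 1.355320 / 2 = 0.6777 m

0.6777 m


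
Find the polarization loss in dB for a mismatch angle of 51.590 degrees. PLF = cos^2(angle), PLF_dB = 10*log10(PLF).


PLF_linear = cos^2(51.590 deg) = 0.3859945
PLF_dB = 10 * log10(0.3859945) = -4.134 dB

-4.134 dB


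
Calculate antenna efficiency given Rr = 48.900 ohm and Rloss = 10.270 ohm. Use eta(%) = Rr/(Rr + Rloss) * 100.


eta = 48.900 / (48.900 + 10.270) * 100 = 82.64%

82.64%


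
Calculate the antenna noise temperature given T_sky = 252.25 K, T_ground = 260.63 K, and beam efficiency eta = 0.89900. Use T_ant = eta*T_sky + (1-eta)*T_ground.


T_ant = 0.89900 * 252.25 + (1 - 0.89900) * 260.63 = 253.1 K

253.1 K


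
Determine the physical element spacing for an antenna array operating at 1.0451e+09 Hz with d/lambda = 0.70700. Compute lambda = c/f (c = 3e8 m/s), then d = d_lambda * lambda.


lambda = c / f = 3.0000e+08 / 1.0451e+09 = 0.2870539 m
d = 0.70700 * 0.2870539 = 0.2029 m

0.2029 m


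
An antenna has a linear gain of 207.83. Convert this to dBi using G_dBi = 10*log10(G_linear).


G_dBi = 10 * log10(207.83) = 23.18 dBi

23.18 dBi


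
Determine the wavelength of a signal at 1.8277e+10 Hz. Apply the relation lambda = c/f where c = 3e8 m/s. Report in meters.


lambda = c / f = 3.0000e+08 / 1.8277e+10 = 0.01641 m

0.01641 m


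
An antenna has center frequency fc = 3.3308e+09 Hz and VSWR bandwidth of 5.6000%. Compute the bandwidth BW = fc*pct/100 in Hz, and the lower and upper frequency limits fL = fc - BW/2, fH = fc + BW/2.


BW = 3.3308e+09 * 5.6000/100 = 1.865248e+08 Hz
fL = 3.3308e+09 - 1.865248e+08/2 = 3.238e+09 Hz
fH = 3.3308e+09 + 1.865248e+08/2 = 3.424e+09 Hz

BW=1.865e+08 Hz, fL=3.238e+09 Hz, fH=3.424e+09 Hz


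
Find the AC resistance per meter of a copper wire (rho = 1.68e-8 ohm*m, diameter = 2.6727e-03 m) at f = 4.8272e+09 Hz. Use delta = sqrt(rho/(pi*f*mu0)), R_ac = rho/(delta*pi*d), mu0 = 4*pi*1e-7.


delta = sqrt(1.68e-8 / (pi * 4.8272e+09 * 4*pi*1e-7)) = 9.389168e-07 m
R_ac = 1.68e-8 / (9.389168e-07 * pi * 2.6727e-03) = 2.131 ohm/m

2.131 ohm/m


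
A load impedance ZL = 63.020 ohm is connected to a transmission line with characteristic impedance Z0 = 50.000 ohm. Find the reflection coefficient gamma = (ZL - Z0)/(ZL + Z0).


gamma = (63.020 - 50.000) / (63.020 + 50.000) = 0.1152

0.1152


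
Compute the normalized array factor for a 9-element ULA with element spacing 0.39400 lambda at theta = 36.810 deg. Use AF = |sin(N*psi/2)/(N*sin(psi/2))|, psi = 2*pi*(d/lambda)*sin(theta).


psi = 2*pi*0.39400*sin(36.810 deg) = 1.483274 rad
AF = |sin(9*1.483274/2) / (9*sin(1.483274/2))| = 0.06277

0.06277


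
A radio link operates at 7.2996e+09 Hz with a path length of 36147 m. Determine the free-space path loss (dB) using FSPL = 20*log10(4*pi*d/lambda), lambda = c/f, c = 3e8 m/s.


lambda = c / f = 3.0000e+08 / 7.2996e+09 = 0.04109814 m
FSPL = 20 * log10(4*pi*36147/0.04109814) = 140.9 dB

140.9 dB


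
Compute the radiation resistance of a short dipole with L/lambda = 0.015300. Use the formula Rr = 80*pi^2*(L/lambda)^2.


Rr = 80 * pi^2 * (0.015300)^2 = 80 * 9.869604 * 2.340900e-04 = 0.1848 ohm

0.1848 ohm


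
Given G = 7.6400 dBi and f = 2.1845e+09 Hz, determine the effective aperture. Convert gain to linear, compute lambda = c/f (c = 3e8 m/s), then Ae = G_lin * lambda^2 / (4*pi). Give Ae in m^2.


lambda = c / f = 3.0000e+08 / 2.1845e+09 = 0.1373312 m
G_linear = 10^(7.6400/10) = 5.807644
Ae = G_linear * lambda^2 / (4*pi) = 5.807644 * 0.1373312^2 / (4*pi) = 8.716e-03 m^2

8.716e-03 m^2


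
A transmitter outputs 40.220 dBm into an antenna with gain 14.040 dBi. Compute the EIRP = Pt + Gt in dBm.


EIRP = Pt + Gt = 40.220 + 14.040 = 54.26 dBm

54.26 dBm


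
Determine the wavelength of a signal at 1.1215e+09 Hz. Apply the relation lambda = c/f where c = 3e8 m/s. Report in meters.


lambda = c / f = 3.0000e+08 / 1.1215e+09 = 0.2675 m

0.2675 m


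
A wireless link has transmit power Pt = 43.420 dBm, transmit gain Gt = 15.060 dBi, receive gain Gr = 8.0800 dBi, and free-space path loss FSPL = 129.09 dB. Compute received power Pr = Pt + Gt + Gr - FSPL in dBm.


Pr = 43.420 + 15.060 + 8.0800 - 129.09 = -62.53 dBm

-62.53 dBm


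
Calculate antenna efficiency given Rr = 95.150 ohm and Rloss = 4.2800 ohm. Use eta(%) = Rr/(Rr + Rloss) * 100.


eta = 95.150 / (95.150 + 4.2800) * 100 = 95.70%

95.70%


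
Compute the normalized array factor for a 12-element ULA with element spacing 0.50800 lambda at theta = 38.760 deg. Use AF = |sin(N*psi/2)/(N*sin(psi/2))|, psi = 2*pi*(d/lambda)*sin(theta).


psi = 2*pi*0.50800*sin(38.760 deg) = 1.998293 rad
AF = |sin(12*1.998293/2) / (12*sin(1.998293/2))| = 0.05402

0.05402


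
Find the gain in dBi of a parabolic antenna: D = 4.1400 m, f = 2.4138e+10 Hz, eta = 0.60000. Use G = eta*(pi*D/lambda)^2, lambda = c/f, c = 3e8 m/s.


lambda = c / f = 3.0000e+08 / 2.4138e+10 = 0.01242854 m
G_linear = 0.60000 * (pi * 4.1400 / 0.01242854)^2 = 657069.7
G_dBi = 10 * log10(657069.7) = 58.18 dBi

58.18 dBi


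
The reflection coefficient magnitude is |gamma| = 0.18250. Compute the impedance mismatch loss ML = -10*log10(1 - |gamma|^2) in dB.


ML = -10 * log10(1 - 0.18250^2) = -10 * log10(0.96669375) = 0.1471 dB

0.1471 dB


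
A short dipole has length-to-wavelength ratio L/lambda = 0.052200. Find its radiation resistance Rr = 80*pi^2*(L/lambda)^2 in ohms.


Rr = 80 * pi^2 * (0.052200)^2 = 80 * 9.869604 * 2.724840e-03 = 2.151 ohm

2.151 ohm


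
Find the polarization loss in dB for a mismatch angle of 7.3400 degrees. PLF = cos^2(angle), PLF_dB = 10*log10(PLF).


PLF_linear = cos^2(7.3400 deg) = 0.9836781
PLF_dB = 10 * log10(0.9836781) = -0.07147 dB

-0.07147 dB


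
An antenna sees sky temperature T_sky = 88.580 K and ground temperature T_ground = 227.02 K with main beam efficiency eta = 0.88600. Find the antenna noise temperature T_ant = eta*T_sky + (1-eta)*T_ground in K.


T_ant = 0.88600 * 88.580 + (1 - 0.88600) * 227.02 = 104.4 K

104.4 K


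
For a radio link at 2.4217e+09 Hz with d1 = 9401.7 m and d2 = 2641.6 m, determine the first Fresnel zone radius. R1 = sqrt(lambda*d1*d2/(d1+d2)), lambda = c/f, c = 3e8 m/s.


lambda = c / f = 3.0000e+08 / 2.4217e+09 = 0.1238799 m
R1 = sqrt(0.1238799 * 9401.7 * 2641.6 / (9401.7 + 2641.6)) = 15.98 m

15.98 m


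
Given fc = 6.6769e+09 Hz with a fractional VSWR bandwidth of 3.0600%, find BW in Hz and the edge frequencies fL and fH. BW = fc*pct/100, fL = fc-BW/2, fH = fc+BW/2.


BW = 6.6769e+09 * 3.0600/100 = 2.043131e+08 Hz
fL = 6.6769e+09 - 2.043131e+08/2 = 6.575e+09 Hz
fH = 6.6769e+09 + 2.043131e+08/2 = 6.779e+09 Hz

BW=2.043e+08 Hz, fL=6.575e+09 Hz, fH=6.779e+09 Hz


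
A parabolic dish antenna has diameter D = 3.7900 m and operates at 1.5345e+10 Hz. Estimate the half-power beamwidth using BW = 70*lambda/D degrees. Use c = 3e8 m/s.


lambda = c / f = 3.0000e+08 / 1.5345e+10 = 0.01955034 m
BW = 70 * 0.01955034 / 3.7900 = 0.3611 deg

0.3611 deg


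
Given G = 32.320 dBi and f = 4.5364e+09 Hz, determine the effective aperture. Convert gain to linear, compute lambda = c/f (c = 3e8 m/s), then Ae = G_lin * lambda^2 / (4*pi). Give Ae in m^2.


lambda = c / f = 3.0000e+08 / 4.5364e+09 = 0.06613173 m
G_linear = 10^(32.320/10) = 1706.082
Ae = G_linear * lambda^2 / (4*pi) = 1706.082 * 0.06613173^2 / (4*pi) = 0.5938 m^2

0.5938 m^2


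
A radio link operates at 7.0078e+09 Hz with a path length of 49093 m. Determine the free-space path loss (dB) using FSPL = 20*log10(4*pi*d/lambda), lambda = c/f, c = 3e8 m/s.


lambda = c / f = 3.0000e+08 / 7.0078e+09 = 0.04280944 m
FSPL = 20 * log10(4*pi*49093/0.04280944) = 143.2 dB

143.2 dB


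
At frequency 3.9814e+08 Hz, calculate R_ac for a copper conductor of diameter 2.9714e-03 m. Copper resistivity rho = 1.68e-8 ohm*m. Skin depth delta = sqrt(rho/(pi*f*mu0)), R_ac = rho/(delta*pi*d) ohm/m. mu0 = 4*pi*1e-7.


delta = sqrt(1.68e-8 / (pi * 3.9814e+08 * 4*pi*1e-7)) = 3.269316e-06 m
R_ac = 1.68e-8 / (3.269316e-06 * pi * 2.9714e-03) = 0.5505 ohm/m

0.5505 ohm/m


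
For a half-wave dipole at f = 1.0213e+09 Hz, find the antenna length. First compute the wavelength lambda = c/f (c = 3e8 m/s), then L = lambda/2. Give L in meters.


lambda = c / f = 3.0000e+08 / 1.0213e+09 = 0.2937433 m
L = lambda / 2 = 0.2937433 / 2 = 0.1469 m

0.1469 m


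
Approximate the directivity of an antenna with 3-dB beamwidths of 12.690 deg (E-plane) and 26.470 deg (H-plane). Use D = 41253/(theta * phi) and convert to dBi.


D_linear = 41253 / (12.690 * 26.470) = 122.8118
D_dBi = 10 * log10(122.8118) = 20.89 dBi

20.89 dBi


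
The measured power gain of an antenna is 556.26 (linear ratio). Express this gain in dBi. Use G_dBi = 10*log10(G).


G_dBi = 10 * log10(556.26) = 27.45 dBi

27.45 dBi


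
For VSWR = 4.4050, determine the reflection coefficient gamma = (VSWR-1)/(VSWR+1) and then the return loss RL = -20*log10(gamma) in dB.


gamma = (4.4050 - 1) / (4.4050 + 1) = 0.6299722
RL = -20 * log10(0.6299722) = 4.014 dB

4.014 dB


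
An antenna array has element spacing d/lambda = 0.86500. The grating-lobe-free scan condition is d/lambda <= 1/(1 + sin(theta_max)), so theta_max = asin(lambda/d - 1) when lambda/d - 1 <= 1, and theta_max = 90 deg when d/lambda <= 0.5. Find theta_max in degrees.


lambda/d - 1 = 1/0.86500 - 1 = 0.1560694
theta_max = asin(0.1560694) = 8.979 deg

8.979 deg


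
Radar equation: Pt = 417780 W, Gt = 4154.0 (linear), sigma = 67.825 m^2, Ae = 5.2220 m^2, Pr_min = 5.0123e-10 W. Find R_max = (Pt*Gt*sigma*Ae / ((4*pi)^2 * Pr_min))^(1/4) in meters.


R^4 = 417780*4154.0*67.825*5.2220 / ((4*pi)^2 * 5.0123e-10) = 7.765761e+18
R_max = 7.765761e+18^0.25 = 52789 m

52789 m


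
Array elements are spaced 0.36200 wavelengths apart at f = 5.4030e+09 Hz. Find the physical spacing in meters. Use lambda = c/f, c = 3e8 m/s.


lambda = c / f = 3.0000e+08 / 5.4030e+09 = 0.05552471 m
d = 0.36200 * 0.05552471 = 0.02010 m

0.02010 m


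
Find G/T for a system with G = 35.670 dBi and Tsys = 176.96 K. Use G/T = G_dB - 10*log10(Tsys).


G/T = 35.670 - 10*log10(176.96) = 35.670 - 22.47875 = 13.19 dB/K

13.19 dB/K


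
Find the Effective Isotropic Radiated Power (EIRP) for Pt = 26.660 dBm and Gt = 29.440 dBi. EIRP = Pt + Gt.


EIRP = Pt + Gt = 26.660 + 29.440 = 56.10 dBm

56.10 dBm


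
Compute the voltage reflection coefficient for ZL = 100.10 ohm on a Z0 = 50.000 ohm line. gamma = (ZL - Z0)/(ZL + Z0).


gamma = (100.10 - 50.000) / (100.10 + 50.000) = 0.3338

0.3338


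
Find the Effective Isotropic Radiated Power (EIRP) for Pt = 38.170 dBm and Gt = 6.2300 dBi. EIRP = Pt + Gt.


EIRP = Pt + Gt = 38.170 + 6.2300 = 44.40 dBm

44.40 dBm


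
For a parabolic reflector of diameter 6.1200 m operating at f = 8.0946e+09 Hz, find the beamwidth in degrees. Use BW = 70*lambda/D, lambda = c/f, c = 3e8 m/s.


lambda = c / f = 3.0000e+08 / 8.0946e+09 = 0.03706174 m
BW = 70 * 0.03706174 / 6.1200 = 0.4239 deg

0.4239 deg


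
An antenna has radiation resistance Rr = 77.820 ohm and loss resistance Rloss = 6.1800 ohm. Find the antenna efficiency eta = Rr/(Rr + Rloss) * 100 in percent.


eta = 77.820 / (77.820 + 6.1800) * 100 = 92.64%

92.64%


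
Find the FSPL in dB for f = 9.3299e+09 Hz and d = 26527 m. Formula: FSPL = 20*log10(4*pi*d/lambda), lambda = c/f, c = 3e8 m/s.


lambda = c / f = 3.0000e+08 / 9.3299e+09 = 0.03215469 m
FSPL = 20 * log10(4*pi*26527/0.03215469) = 140.3 dB

140.3 dB


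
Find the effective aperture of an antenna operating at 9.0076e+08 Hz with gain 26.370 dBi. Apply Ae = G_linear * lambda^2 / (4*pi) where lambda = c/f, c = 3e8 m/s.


lambda = c / f = 3.0000e+08 / 9.0076e+08 = 0.3330521 m
G_linear = 10^(26.370/10) = 433.5109
Ae = G_linear * lambda^2 / (4*pi) = 433.5109 * 0.3330521^2 / (4*pi) = 3.827 m^2

3.827 m^2


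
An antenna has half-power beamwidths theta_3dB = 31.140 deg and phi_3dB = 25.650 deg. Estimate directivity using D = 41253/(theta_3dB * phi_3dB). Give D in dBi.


D_linear = 41253 / (31.140 * 25.650) = 51.64753
D_dBi = 10 * log10(51.64753) = 17.13 dBi

17.13 dBi


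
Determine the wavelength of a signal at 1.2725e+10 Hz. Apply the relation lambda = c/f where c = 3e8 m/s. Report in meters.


lambda = c / f = 3.0000e+08 / 1.2725e+10 = 0.02358 m

0.02358 m


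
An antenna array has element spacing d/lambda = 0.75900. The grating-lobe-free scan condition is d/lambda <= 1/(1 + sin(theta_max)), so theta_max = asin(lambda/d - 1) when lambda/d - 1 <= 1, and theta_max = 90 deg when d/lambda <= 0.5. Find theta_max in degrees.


lambda/d - 1 = 1/0.75900 - 1 = 0.3175231
theta_max = asin(0.3175231) = 18.51 deg

18.51 deg


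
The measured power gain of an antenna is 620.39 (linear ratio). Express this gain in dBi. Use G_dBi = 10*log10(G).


G_dBi = 10 * log10(620.39) = 27.93 dBi

27.93 dBi


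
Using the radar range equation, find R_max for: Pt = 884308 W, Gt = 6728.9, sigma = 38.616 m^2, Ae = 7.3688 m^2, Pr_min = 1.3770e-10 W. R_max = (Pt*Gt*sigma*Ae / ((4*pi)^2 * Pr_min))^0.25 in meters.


R^4 = 884308*6728.9*38.616*7.3688 / ((4*pi)^2 * 1.3770e-10) = 7.786782e+19
R_max = 7.786782e+19^0.25 = 93938 m

93938 m


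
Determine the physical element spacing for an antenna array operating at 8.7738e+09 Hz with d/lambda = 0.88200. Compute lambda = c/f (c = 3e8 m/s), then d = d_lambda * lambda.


lambda = c / f = 3.0000e+08 / 8.7738e+09 = 0.03419271 m
d = 0.88200 * 0.03419271 = 0.03016 m

0.03016 m


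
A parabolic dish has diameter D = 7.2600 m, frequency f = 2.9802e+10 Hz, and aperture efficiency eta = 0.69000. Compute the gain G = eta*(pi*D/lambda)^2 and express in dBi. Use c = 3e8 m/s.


lambda = c / f = 3.0000e+08 / 2.9802e+10 = 0.01006644 m
G_linear = 0.69000 * (pi * 7.2600 / 0.01006644)^2 = 3.542177e+06
G_dBi = 10 * log10(3.542177e+06) = 65.49 dBi

65.49 dBi


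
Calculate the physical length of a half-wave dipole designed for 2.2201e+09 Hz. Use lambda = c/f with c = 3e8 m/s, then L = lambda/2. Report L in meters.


lambda = c / f = 3.0000e+08 / 2.2201e+09 = 0.1351290 m
L = lambda / 2 = 0.1351290 / 2 = 0.06756 m

0.06756 m


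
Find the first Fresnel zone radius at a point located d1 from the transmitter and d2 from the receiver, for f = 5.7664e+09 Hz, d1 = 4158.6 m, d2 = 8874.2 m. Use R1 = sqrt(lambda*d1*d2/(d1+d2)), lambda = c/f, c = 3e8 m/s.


lambda = c / f = 3.0000e+08 / 5.7664e+09 = 0.05202553 m
R1 = sqrt(0.05202553 * 4158.6 * 8874.2 / (4158.6 + 8874.2)) = 12.14 m

12.14 m


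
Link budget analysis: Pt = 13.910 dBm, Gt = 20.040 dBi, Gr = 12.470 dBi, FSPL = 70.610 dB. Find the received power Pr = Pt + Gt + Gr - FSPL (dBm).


Pr = 13.910 + 20.040 + 12.470 - 70.610 = -24.19 dBm

-24.19 dBm


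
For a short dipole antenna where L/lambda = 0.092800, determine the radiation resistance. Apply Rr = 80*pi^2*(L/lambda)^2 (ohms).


Rr = 80 * pi^2 * (0.092800)^2 = 80 * 9.869604 * 8.611840e-03 = 6.800 ohm

6.800 ohm


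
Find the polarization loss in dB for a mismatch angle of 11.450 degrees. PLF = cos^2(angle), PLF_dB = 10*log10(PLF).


PLF_linear = cos^2(11.450 deg) = 0.9605927
PLF_dB = 10 * log10(0.9605927) = -0.1746 dB

-0.1746 dB


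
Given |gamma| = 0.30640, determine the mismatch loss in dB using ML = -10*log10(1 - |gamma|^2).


ML = -10 * log10(1 - 0.30640^2) = -10 * log10(0.90611904) = 0.4281 dB

0.4281 dB


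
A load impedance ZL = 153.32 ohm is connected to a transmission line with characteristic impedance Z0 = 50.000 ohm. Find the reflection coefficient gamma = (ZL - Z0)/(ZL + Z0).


gamma = (153.32 - 50.000) / (153.32 + 50.000) = 0.5082

0.5082


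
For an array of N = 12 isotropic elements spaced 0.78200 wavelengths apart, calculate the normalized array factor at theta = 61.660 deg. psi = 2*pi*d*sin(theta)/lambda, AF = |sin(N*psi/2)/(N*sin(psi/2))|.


psi = 2*pi*0.78200*sin(61.660 deg) = 4.324555 rad
AF = |sin(12*4.324555/2) / (12*sin(4.324555/2))| = 0.07303

0.07303


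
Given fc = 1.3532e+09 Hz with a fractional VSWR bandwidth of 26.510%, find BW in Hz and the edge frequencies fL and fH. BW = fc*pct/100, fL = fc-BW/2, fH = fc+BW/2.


BW = 1.3532e+09 * 26.510/100 = 3.587333e+08 Hz
fL = 1.3532e+09 - 3.587333e+08/2 = 1.174e+09 Hz
fH = 1.3532e+09 + 3.587333e+08/2 = 1.533e+09 Hz

BW=3.587e+08 Hz, fL=1.174e+09 Hz, fH=1.533e+09 Hz


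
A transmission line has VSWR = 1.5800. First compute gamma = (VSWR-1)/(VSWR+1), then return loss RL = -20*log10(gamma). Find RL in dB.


gamma = (1.5800 - 1) / (1.5800 + 1) = 0.2248062
RL = -20 * log10(0.2248062) = 12.96 dB

12.96 dB
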